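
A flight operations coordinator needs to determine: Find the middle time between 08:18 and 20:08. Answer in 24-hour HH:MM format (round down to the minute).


Start time: 08:18 = 498 minutes from midnight
End time: 20:08 = 1208 minutes from midnight
Sum: 498 + 1208 = 1706
Midpoint: 1706 / 2 = 853 minutes
Convert: 853 / 60 = 14 hours, 13 minutes
Result: 14:13

14:13


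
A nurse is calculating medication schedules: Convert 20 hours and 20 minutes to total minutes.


Hours: 20
Minutes: 20
Convert hours to minutes: 20 x 60 = 1200
Add remaining minutes: 1200 + 20 = 1220

1220


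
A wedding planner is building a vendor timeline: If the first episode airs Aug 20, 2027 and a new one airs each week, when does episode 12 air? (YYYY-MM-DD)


First occurrence: 2027-08-20 (occurrence 1)
Each occurrence is 7 days after the previous.
Occurrence 12 is 11 weeks after the first.
11 weeks = 77 days
2027-08-20 + 77 days = 2027-11-05

2027-11-05


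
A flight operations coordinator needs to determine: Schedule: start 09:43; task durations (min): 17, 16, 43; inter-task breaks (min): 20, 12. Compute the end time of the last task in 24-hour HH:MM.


Start: 09:43 = 583 min from midnight
  after task 1 (17 min): 10:00
  after break (20 min): 10:20
  after task 2 (16 min): 10:36
  after break (12 min): 10:48
  after task 3 (43 min): 11:31
Total elapsed: 108 minutes
End time: 11:31

11:31


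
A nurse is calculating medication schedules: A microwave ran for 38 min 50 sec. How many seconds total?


Minutes: 38
Extra seconds: 50
Seconds per minute: 60
Minutes to seconds: 38 x 60 = 2280
Total: 2280 + 50 = 2330

2330


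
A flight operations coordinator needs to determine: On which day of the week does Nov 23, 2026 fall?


Date: 2026-11-23
January 1, 2026 is a Thursday
Day of year: 327
Offset from Jan 1: 326 days
326 mod 7 = 4
Result: Monday

Monday


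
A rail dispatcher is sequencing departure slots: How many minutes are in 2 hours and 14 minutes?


Hours: 2
Extra minutes: 14
Minutes per hour: 60
Hours to minutes: 2 x 60 = 120
Total: 120 + 14 = 134

134


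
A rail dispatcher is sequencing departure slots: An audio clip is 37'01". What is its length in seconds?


Minutes: 37
Seconds: 1
Convert minutes to seconds: 37 x 60 = 2220
Add remaining seconds: 2220 + 1 = 2221

2221


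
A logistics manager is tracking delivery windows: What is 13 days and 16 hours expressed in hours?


Days: 13
Extra hours: 16
Hours per day: 24
Days to hours: 13 x 24 = 312
Total: 312 + 16 = 328

328


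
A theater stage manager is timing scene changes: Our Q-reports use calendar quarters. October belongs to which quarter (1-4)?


Month: October (month 10)
Q1: January-March (months 1-3)
Q2: April-June (months 4-6)
Q3: July-September (months 7-9)
Q4: October-December (months 10-12)
Month 10 falls in Q4

4


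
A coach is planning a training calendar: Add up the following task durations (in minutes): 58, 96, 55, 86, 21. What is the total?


Durations: 58, 96, 55, 86, 21
Running sum: 58
+ 96 = 154
+ 55 = 209
+ 86 = 295
+ 21 = 316
Total duration: 316 minutes
That is 5 hours and 16 minutes

316


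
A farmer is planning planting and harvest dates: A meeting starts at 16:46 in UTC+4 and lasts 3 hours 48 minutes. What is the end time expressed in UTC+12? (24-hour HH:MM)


Start: 16:46 in UTC+4
Step 1 - add duration:
  minutes: 46 + 48 = 94 (carry 1h)
  hours: 16 + 3 + 1 = 20
  end in UTC+4: 20:34
Step 2 - convert UTC+4 -> UTC+12:
  offset difference: 12 - (4) = 8 hours
  20 + (8) = 28 -> mod 24 = 4
Result: 04:34 in UTC+12

04:34


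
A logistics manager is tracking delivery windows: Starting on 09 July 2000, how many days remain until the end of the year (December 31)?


Start: July 09, 2000
End: December 31, 2000
Days left in July: 22
August: 31
September: 30
October: 31
November: 30
... plus remaining months
Sum of remaining months: 153
Total: 22 + 153 = 175

175


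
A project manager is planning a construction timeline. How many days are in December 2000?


Month: December
Year: 2000
December is a 31-day month
Total: 31 days

31


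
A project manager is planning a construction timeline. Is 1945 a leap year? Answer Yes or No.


Year: 1945
Divisible by 4? 1945 / 4 = 486.25 -> No
Not divisible by 4, so NOT a leap year

No


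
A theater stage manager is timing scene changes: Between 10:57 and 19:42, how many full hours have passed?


Start: 10:57
End: 19:42
Hour difference: 19 - 10 = 9 hours
Minute difference: 42 - 57 = -15 minutes
Total minutes: 525
Complete hours: 525 / 60 = 8 (remainder 45)

8


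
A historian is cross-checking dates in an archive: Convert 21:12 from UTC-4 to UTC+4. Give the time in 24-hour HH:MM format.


Local time: 21:12 at UTC-4 (offset -4h)
Target zone: UTC+4 (offset 4h)
Difference: 4 - (-4) = 8 hours
Calculation: 21 + (8) = 29
Wraparound: (29) mod 24 = 5
Result: 05:12

05:12


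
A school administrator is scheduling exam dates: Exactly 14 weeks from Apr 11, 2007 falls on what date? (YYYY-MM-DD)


Start: 2007-04-11
Weeks to add: 14
Convert to days: 14 x 7 = 98 days
Add 98 days to 2007-04-11
Result: 2007-07-18

2007-07-18


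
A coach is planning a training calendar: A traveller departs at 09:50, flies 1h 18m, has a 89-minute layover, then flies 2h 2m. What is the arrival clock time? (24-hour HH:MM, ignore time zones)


Depart: 09:50
Leg 1: +78 min -> 11:08
Layover: +89 min -> 12:37
Leg 2: +122 min -> 14:39
Total travel: 289 minutes = 4h 49m
Arrival: 14:39

14:39


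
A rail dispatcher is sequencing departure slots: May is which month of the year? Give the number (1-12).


Calendar month order:
4. April
5. May <--
6. June
May is month number 5

5


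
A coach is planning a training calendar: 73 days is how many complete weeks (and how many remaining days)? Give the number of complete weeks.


Total days: 73
Days per week: 7
Division: 73 / 7 = 10 remainder 3
Complete weeks: 10
Remaining days: 3

10


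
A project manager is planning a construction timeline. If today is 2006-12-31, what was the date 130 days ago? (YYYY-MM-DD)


Start: 2006-12-31
Subtracting 130 days
Days already passed in December: 31
After going back through December: 99 more days to subtract
November 2006: 30 days, 69 remaining
October 2006: 31 days, 38 remaining
September 2006: 30 days, 8 remaining
August 2006 has 31 days, need 8
Result: 2006-08-23

2006-08-23


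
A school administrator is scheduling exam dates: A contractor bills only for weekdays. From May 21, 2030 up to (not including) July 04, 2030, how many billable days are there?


Start: 2030-05-21 (Tuesday)
End (exclusive): 2030-07-04 (Thursday)
Total calendar days: 44
Full weeks: 44 // 7 = 6 -> 30 weekdays
Remaining 2 days starting on Tuesday:
  Tue(w), Wed(w) -> 2 weekdays
Total business days: 30 + 2 = 32

32


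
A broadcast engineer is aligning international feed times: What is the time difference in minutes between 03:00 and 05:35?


Start time: 03:00 = 180 minutes from midnight
End time: 05:35 = 335 minutes from midnight
Difference: 335 - 180 = 155 minutes
That is 2 hours and 35 minutes

155


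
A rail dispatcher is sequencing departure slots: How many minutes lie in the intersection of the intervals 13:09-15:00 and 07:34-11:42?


Interval A: [789, 900] minutes from midnight
Interval B: [454, 702] minutes from midnight
Overlap start = max(789, 454) = 789
Overlap end = min(900, 702) = 702
End <= start, so the intervals do not overlap: 0 minutes

0


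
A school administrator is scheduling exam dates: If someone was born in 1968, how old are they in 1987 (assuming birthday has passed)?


Birth year: 1968
Current year: 1987
Age = current year - birth year
Age = 1987 - 1968 = 19

19


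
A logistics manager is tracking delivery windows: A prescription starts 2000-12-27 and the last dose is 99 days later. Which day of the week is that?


Start: 2000-12-27 (Wednesday)
Step 1 - find target date: add 99 days
  2000-12-27 + 99 days = 2001-04-05
Step 2 - day of week:
  99 mod 7 = 1
  Wednesday + 1 days -> Thursday
Result: Thursday (2001-04-05)

Thursday


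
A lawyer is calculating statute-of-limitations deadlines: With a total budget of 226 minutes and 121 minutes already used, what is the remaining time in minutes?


Total budget: 226 minutes
Time used: 121 minutes
Remaining: 226 - 121 = 105 minutes
Percent used: 53.5%
Percent remaining: 46.5%

105


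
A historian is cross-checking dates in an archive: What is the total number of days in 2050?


Year: 2050
Check leap year rules:
Divisible by 4? No
2050 is not a leap year
Days: 365

365


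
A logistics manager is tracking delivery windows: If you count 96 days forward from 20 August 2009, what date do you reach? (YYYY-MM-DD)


Start: 2009-08-20
Adding 96 days
Days remaining in August: 11
After August: 85 days still to add
September 2009: 30 days, 55 remaining
October 2009: 31 days, 24 remaining
November 2009 has 30 days, need 24
Result: 2009-11-24

2009-11-24


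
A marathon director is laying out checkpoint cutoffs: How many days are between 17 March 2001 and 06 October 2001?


Start date: 2001-03-17
End date: 2001-10-06
Mar 2001: +15 days
Apr 2001: +30 days
May 2001: +31 days
... (5 more months)
Total: 203 days

203


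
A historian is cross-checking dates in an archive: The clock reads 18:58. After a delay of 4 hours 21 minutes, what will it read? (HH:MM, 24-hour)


Start time: 18:58
Adding: 4 hours 21 minutes
Minutes: 58 + 21 = 79
Minute overflow: 79 >= 60, so carry 1 hour, minutes = 19
Hours: 18 + 4 + 1 = 23
Result: 23:19

23:19


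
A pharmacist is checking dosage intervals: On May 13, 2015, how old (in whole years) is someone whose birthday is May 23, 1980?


Birth: 1980-05-23
Reference: 2015-05-13
Year difference: 2015 - 1980 = 35
Has birthday (05-23) occurred by 05-13? No
Birthday not yet reached this year -> subtract 1
Age in full years: 34

34


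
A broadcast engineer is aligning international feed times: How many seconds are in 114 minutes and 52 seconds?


Minutes: 114
Extra seconds: 52
Seconds per minute: 60
Minutes to seconds: 114 x 60 = 6840
Total: 6840 + 52 = 6892

6892


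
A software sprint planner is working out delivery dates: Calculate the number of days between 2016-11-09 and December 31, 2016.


Start: November 09, 2016
End: December 31, 2016
Days left in November: 21
December: 31
Sum of remaining months: 31
Total: 21 + 31 = 52

52


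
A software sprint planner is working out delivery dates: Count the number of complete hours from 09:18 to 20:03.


Start: 09:18
End: 20:03
Hour difference: 20 - 9 = 11 hours
Minute difference: 3 - 18 = -15 minutes
Total minutes: 645
Complete hours: 645 / 60 = 10 (remainder 45)

10


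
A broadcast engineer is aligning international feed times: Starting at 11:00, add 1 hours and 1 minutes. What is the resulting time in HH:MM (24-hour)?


Start time: 11:00
Adding: 1 hours 1 minutes
Minutes: 0 + 1 = 1
Hours: 11 + 1 + 0 = 12
Result: 12:01

12:01


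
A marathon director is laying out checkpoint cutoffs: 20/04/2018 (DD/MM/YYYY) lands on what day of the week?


Date: 2018-04-20
January 1, 2018 is a Monday
Day of year: 110
Offset from Jan 1: 109 days
109 mod 7 = 4
Result: Friday

Friday


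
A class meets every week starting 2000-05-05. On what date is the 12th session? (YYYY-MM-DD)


First occurrence: 2000-05-05 (occurrence 1)
Each occurrence is 7 days after the previous.
Occurrence 12 is 11 weeks after the first.
11 weeks = 77 days
2000-05-05 + 77 days = 2000-07-21

2000-07-21


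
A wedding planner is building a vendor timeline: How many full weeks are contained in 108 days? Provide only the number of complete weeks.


Total days: 108
Days per week: 7
Division: 108 / 7 = 15 remainder 3
Complete weeks: 15
Remaining days: 3

15


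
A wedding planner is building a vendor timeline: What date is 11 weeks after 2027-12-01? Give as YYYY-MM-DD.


Start: 2027-12-01
Weeks to add: 11
Convert to days: 11 x 7 = 77 days
Add 77 days to 2027-12-01
Result: 2028-02-16

2028-02-16


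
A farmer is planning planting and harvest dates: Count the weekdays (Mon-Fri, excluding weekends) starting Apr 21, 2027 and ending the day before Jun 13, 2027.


Start: 2027-04-21 (Wednesday)
End (exclusive): 2027-06-13 (Sunday)
Total calendar days: 53
Full weeks: 53 // 7 = 7 -> 35 weekdays
Remaining 4 days starting on Wednesday:
  Wed(w), Thu(w), Fri(w), Sat(-) -> 3 weekdays
Total business days: 35 + 3 = 38

38


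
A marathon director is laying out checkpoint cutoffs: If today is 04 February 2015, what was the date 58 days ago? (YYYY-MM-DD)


Start: 2015-02-04
Subtracting 58 days
Days already passed in February: 4
After going back through February: 54 more days to subtract
January 2015: 31 days, 23 remaining
December 2014 has 31 days, need 23
Result: 2014-12-08

2014-12-08


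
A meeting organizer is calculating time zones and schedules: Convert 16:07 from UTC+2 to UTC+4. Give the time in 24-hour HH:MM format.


Local time: 16:07 at UTC+2 (offset 2h)
Target zone: UTC+4 (offset 4h)
Difference: 4 - (2) = 2 hours
Calculation: 16 + (2) = 18
Result: 18:07

18:07


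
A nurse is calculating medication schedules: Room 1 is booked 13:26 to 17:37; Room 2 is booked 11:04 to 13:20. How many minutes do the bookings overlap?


Interval A: [806, 1057] minutes from midnight
Interval B: [664, 800] minutes from midnight
Overlap start = max(806, 664) = 806
Overlap end = min(1057, 800) = 800
End <= start, so the intervals do not overlap: 0 minutes

0


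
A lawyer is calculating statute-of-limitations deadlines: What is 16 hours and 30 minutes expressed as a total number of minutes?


Hours: 16
Minutes: 30
Convert hours to minutes: 16 x 60 = 960
Add remaining minutes: 960 + 30 = 990

990


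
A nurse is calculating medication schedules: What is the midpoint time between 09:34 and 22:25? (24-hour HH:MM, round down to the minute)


Start time: 09:34 = 574 minutes from midnight
End time: 22:25 = 1345 minutes from midnight
Sum: 574 + 1345 = 1919
Midpoint: 1919 / 2 = 959 minutes
Convert: 959 / 60 = 15 hours, 59 minutes
Result: 15:59

15:59


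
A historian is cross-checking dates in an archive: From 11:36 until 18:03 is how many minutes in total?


Start time: 11:36 = 696 minutes from midnight
End time: 18:03 = 1083 minutes from midnight
Difference: 1083 - 696 = 387 minutes
That is 6 hours and 27 minutes

387


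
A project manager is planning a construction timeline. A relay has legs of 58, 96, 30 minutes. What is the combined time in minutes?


Durations: 58, 96, 30
Running sum: 58
+ 96 = 154
+ 30 = 184
Total duration: 184 minutes
That is 3 hours and 4 minutes

184


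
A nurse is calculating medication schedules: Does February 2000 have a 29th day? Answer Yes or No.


Year: 2000
Divisible by 4? 2000 / 4 = 500.0 -> Yes
Divisible by 100? 2000 / 100 = 20.0 -> Yes
Divisible by 400? 2000 / 400 = 5.0 -> Yes
Divisible by 400, so it IS a leap year

Yes


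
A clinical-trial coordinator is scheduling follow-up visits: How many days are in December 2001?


Month: December
Year: 2001
December is a 31-day month
Total: 31 days

31


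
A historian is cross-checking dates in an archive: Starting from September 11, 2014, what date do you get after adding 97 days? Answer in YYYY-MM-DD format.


Start: 2014-09-11
Adding 97 days
Days remaining in September: 19
After September: 78 days still to add
October 2014: 31 days, 47 remaining
November 2014: 30 days, 17 remaining
December 2014 has 31 days, need 17
Result: 2014-12-17

2014-12-17


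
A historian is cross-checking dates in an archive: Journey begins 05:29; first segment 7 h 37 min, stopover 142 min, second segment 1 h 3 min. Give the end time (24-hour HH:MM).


Depart: 05:29
Leg 1: +457 min -> 13:06
Layover: +142 min -> 15:28
Leg 2: +63 min -> 16:31
Total travel: 662 minutes = 11h 2m
Arrival: 16:31

16:31


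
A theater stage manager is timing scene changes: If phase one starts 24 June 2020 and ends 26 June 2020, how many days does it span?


Start date: 2020-06-24
End date: 2020-06-26
Jun 2020: +2 days
Total: 2 days

2


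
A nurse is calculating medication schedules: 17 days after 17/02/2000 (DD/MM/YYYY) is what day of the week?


Start: 2000-02-17 (Thursday)
Step 1 - find target date: add 17 days
  2000-02-17 + 17 days = 2000-03-05
Step 2 - day of week:
  17 mod 7 = 3
  Thursday + 3 days -> Sunday
Result: Sunday (2000-03-05)

Sunday


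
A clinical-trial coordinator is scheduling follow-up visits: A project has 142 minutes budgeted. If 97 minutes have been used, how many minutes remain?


Total budget: 142 minutes
Time used: 97 minutes
Remaining: 142 - 97 = 45 minutes
Percent used: 68.3%
Percent remaining: 31.7%

45


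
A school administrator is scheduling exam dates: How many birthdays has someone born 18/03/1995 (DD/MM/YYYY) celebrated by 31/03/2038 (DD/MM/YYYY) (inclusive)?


Birth: 1995-03-18
Reference: 2038-03-31
Year difference: 2038 - 1995 = 43
Has birthday (03-18) occurred by 03-31? Yes
Age in full years: 43

43


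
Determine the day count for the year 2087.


Year: 2087
Check leap year rules:
Divisible by 4? No
2087 is not a leap year
Days: 365

365


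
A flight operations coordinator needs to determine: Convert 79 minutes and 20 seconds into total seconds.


Minutes: 79
Seconds: 20
Convert minutes to seconds: 79 x 60 = 4740
Add remaining seconds: 4740 + 20 = 4760

4760


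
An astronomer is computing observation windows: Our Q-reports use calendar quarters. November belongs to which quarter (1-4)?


Month: November (month 11)
Q1: January-March (months 1-3)
Q2: April-June (months 4-6)
Q3: July-September (months 7-9)
Q4: October-December (months 10-12)
Month 11 falls in Q4

4


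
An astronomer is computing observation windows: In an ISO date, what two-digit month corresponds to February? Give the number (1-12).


Calendar month order:
1. January
2. February <--
3. March
February is month number 2

2


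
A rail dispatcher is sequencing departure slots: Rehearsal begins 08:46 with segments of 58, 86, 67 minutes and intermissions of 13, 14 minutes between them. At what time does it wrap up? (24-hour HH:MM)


Start: 08:46 = 526 min from midnight
  after task 1 (58 min): 09:44
  after break (13 min): 09:57
  after task 2 (86 min): 11:23
  after break (14 min): 11:37
  after task 3 (67 min): 12:44
Total elapsed: 238 minutes
End time: 12:44

12:44


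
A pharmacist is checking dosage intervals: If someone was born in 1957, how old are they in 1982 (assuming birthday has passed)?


Birth year: 1957
Current year: 1982
Age = current year - birth year
Age = 1982 - 1957 = 25

25


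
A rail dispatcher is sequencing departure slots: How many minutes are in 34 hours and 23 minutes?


Hours: 34
Extra minutes: 23
Minutes per hour: 60
Hours to minutes: 34 x 60 = 2040
Total: 2040 + 23 = 2063

2063


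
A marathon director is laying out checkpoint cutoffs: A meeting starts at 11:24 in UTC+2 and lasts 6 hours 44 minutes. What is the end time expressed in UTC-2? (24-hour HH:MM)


Start: 11:24 in UTC+2
Step 1 - add duration:
  minutes: 24 + 44 = 68 (carry 1h)
  hours: 11 + 6 + 1 = 18
  end in UTC+2: 18:08
Step 2 - convert UTC+2 -> UTC-2:
  offset difference: -2 - (2) = -4 hours
  18 + (-4) = 14 -> mod 24 = 14
Result: 14:08 in UTC-2

14:08


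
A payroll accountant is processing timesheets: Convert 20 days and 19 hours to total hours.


Days: 20
Extra hours: 19
Hours per day: 24
Days to hours: 20 x 24 = 480
Total: 480 + 19 = 499

499


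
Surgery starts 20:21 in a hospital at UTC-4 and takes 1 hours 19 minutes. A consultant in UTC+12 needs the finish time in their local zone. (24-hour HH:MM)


Start: 20:21 in UTC-4
Step 1 - add duration:
  minutes: 21 + 19 = 40
  hours: 20 + 1 + 0 = 21
  end in UTC-4: 21:40
Step 2 - convert UTC-4 -> UTC+12:
  offset difference: 12 - (-4) = 16 hours
  21 + (16) = 37 -> mod 24 = 13
Result: 13:40 in UTC+12

13:40


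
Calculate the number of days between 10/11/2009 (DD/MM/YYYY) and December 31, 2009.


Start: November 10, 2009
End: December 31, 2009
Days left in November: 20
December: 31
Sum of remaining months: 31
Total: 20 + 31 = 51

51


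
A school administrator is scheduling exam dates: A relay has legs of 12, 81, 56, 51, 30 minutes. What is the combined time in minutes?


Durations: 12, 81, 56, 51, 30
Running sum: 12
+ 81 = 93
+ 56 = 149
+ 51 = 200
+ 30 = 230
Total duration: 230 minutes
That is 3 hours and 50 minutes

230


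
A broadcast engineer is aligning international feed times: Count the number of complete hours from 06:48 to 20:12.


Start: 06:48
End: 20:12
Hour difference: 20 - 6 = 14 hours
Minute difference: 12 - 48 = -36 minutes
Total minutes: 804
Complete hours: 804 / 60 = 13 (remainder 24)

13


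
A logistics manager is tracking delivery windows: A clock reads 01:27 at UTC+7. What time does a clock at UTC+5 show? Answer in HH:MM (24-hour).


Local time: 01:27 at UTC+7 (offset 7h)
Target zone: UTC+5 (offset 5h)
Difference: 5 - (7) = -2 hours
Calculation: 1 + (-2) = -1
Wraparound: (-1) mod 24 = 23
Result: 23:27

23:27


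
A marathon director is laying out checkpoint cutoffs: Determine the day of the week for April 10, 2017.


Date: 2017-04-10
January 1, 2017 is a Sunday
Day of year: 100
Offset from Jan 1: 99 days
99 mod 7 = 1
Result: Monday

Monday


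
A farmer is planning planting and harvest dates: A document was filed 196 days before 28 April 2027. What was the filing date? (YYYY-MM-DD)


Start: 2027-04-28
Subtracting 196 days
Days already passed in April: 28
After going back through April: 168 more days to subtract
March 2027: 31 days, 137 remaining
February 2027: 28 days, 109 remaining
January 2027: 31 days, 78 remaining
December 2026: 31 days, 47 remaining
Result: 2026-10-14

2026-10-14


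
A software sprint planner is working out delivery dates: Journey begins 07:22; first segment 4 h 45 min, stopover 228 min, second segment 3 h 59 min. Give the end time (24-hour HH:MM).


Depart: 07:22
Leg 1: +285 min -> 12:07
Layover: +228 min -> 15:55
Leg 2: +239 min -> 19:54
Total travel: 752 minutes = 12h 32m
Arrival: 19:54

19:54


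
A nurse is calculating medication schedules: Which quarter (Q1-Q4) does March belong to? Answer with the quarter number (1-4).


Month: March (month 3)
Q1: January-March (months 1-3)
Q2: April-June (months 4-6)
Q3: July-September (months 7-9)
Q4: October-December (months 10-12)
Month 3 falls in Q1

1


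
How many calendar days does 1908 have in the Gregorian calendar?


Year: 1908
Check leap year rules:
Divisible by 4? Yes
Divisible by 100? No
1908 is a leap year
Days: 366

366


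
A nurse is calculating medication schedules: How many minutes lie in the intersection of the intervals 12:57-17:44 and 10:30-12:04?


Interval A: [777, 1064] minutes from midnight
Interval B: [630, 724] minutes from midnight
Overlap start = max(777, 630) = 777
Overlap end = min(1064, 724) = 724
End <= start, so the intervals do not overlap: 0 minutes

0


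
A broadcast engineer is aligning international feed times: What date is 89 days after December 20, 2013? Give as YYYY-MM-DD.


Start: 2013-12-20
Adding 89 days
Days remaining in December: 11
After December: 78 days still to add
January 2014: 31 days, 47 remaining
February 2014: 28 days, 19 remaining
March 2014 has 31 days, need 19
Result: 2014-03-19

2014-03-19


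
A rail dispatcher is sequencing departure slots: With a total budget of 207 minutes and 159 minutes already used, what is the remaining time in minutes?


Total budget: 207 minutes
Time used: 159 minutes
Remaining: 207 - 159 = 48 minutes
Percent used: 76.8%
Percent remaining: 23.2%

48


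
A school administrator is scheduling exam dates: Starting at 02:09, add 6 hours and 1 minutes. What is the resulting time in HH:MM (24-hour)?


Start time: 02:09
Adding: 6 hours 1 minutes
Minutes: 9 + 1 = 10
Hours: 2 + 6 + 0 = 8
Result: 08:10

08:10


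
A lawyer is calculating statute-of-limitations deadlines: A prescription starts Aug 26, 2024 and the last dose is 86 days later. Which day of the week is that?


Start: 2024-08-26 (Monday)
Step 1 - find target date: add 86 days
  2024-08-26 + 86 days = 2024-11-20
Step 2 - day of week:
  86 mod 7 = 2
  Monday + 2 days -> Wednesday
Result: Wednesday (2024-11-20)

Wednesday


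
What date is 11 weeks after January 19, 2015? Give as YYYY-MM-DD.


Start: 2015-01-19
Weeks to add: 11
Convert to days: 11 x 7 = 77 days
Add 77 days to 2015-01-19
Result: 2015-04-06

2015-04-06


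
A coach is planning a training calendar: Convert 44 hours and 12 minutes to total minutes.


Hours: 44
Minutes: 12
Convert hours to minutes: 44 x 60 = 2640
Add remaining minutes: 2640 + 12 = 2652

2652


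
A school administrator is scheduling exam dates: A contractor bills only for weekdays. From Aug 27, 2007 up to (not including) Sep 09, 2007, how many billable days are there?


Start: 2007-08-27 (Monday)
End (exclusive): 2007-09-09 (Sunday)
Total calendar days: 13
Full weeks: 13 // 7 = 1 -> 5 weekdays
Remaining 6 days starting on Monday:
  Mon(w), Tue(w), Wed(w), Thu(w), Fri(w), Sat(-) -> 5 weekdays
Total business days: 5 + 5 = 10

10


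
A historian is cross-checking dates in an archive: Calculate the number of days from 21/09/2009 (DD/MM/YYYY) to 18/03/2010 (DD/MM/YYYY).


Start date: 2009-09-21
End date: 2010-03-18
Sep 2009: +10 days
Oct 2009: +31 days
Nov 2009: +30 days
... (4 more months)
Total: 178 days

178


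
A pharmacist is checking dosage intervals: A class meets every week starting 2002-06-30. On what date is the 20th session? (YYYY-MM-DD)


First occurrence: 2002-06-30 (occurrence 1)
Each occurrence is 7 days after the previous.
Occurrence 20 is 19 weeks after the first.
19 weeks = 133 days
2002-06-30 + 133 days = 2002-11-10

2002-11-10


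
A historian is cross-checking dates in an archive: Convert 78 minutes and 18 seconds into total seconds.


Minutes: 78
Seconds: 18
Convert minutes to seconds: 78 x 60 = 4680
Add remaining seconds: 4680 + 18 = 4698

4698


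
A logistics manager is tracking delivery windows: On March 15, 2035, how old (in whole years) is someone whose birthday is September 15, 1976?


Birth: 1976-09-15
Reference: 2035-03-15
Year difference: 2035 - 1976 = 59
Has birthday (09-15) occurred by 03-15? No
Birthday not yet reached this year -> subtract 1
Age in full years: 58

58


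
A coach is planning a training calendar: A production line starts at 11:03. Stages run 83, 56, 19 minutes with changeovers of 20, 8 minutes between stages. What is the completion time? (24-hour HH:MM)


Start: 11:03 = 663 min from midnight
  after task 1 (83 min): 12:26
  after break (20 min): 12:46
  after task 2 (56 min): 13:42
  after break (8 min): 13:50
  after task 3 (19 min): 14:09
Total elapsed: 186 minutes
End time: 14:09

14:09


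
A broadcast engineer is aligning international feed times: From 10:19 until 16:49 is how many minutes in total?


Start time: 10:19 = 619 minutes from midnight
End time: 16:49 = 1009 minutes from midnight
Difference: 1009 - 619 = 390 minutes
That is 6 hours and 30 minutes

390


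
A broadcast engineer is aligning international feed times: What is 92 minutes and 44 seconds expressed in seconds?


Minutes: 92
Extra seconds: 44
Seconds per minute: 60
Minutes to seconds: 92 x 60 = 5520
Total: 5520 + 44 = 5564

5564


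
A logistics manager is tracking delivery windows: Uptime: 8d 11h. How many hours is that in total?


Days: 8
Extra hours: 11
Hours per day: 24
Days to hours: 8 x 24 = 192
Total: 192 + 11 = 203

203


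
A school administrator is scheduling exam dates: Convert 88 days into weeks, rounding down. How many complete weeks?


Total days: 88
Days per week: 7
Division: 88 / 7 = 12 remainder 4
Complete weeks: 12
Remaining days: 4

12


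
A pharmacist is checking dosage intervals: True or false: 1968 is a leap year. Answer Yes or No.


Year: 1968
Divisible by 4? 1968 / 4 = 492.0 -> Yes
Divisible by 100? 1968 / 100 = 19.68 -> No
Divisible by 4 but not 100, so it IS a leap year

Yes


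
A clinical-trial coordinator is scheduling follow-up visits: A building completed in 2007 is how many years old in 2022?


Birth year: 2007
Current year: 2022
Age = current year - birth year
Age = 2022 - 2007 = 15

15


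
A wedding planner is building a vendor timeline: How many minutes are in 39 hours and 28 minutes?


Hours: 39
Extra minutes: 28
Minutes per hour: 60
Hours to minutes: 39 x 60 = 2340
Total: 2340 + 28 = 2368

2368


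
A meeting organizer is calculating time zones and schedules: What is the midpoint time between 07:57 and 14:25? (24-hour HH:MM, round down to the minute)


Start time: 07:57 = 477 minutes from midnight
End time: 14:25 = 865 minutes from midnight
Sum: 477 + 865 = 1342
Midpoint: 1342 / 2 = 671 minutes
Convert: 671 / 60 = 11 hours, 11 minutes
Result: 11:11

11:11


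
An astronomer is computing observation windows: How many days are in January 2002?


Month: January
Year: 2002
January is a 31-day month
Total: 31 days

31


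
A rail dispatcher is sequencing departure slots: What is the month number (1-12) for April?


Calendar month order:
3. March
4. April <--
5. May
April is month number 4

4


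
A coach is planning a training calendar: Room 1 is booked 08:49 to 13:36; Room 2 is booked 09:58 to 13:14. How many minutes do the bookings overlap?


Interval A: [529, 816] minutes from midnight
Interval B: [598, 794] minutes from midnight
Overlap start = max(529, 598) = 598
Overlap end = min(816, 794) = 794
Overlap = 794 - 598 = 196 minutes

196


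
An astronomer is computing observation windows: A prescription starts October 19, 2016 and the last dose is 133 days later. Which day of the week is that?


Start: 2016-10-19 (Wednesday)
Step 1 - find target date: add 133 days
  2016-10-19 + 133 days = 2017-03-01
Step 2 - day of week:
  133 mod 7 = 0
  Wednesday + 0 days -> Wednesday
Result: Wednesday (2017-03-01)

Wednesday


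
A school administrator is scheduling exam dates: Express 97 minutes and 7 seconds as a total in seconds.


Minutes: 97
Seconds: 7
Convert minutes to seconds: 97 x 60 = 5820
Add remaining seconds: 5820 + 7 = 5827

5827


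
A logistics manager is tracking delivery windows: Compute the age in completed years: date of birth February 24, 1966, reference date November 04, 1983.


Birth: 1966-02-24
Reference: 1983-11-04
Year difference: 1983 - 1966 = 17
Has birthday (02-24) occurred by 11-04? Yes
Age in full years: 17

17


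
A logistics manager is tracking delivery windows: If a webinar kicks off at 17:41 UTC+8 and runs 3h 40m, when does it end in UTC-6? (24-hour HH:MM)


Start: 17:41 in UTC+8
Step 1 - add duration:
  minutes: 41 + 40 = 81 (carry 1h)
  hours: 17 + 3 + 1 = 21
  end in UTC+8: 21:21
Step 2 - convert UTC+8 -> UTC-6:
  offset difference: -6 - (8) = -14 hours
  21 + (-14) = 7 -> mod 24 = 7
Result: 07:21 in UTC-6

07:21


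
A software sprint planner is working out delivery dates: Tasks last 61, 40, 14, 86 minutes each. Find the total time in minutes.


Durations: 61, 40, 14, 86
Running sum: 61
+ 40 = 101
+ 14 = 115
+ 86 = 201
Total duration: 201 minutes
That is 3 hours and 21 minutes

201


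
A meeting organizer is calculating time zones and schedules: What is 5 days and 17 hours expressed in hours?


Days: 5
Extra hours: 17
Hours per day: 24
Days to hours: 5 x 24 = 120
Total: 120 + 17 = 137

137


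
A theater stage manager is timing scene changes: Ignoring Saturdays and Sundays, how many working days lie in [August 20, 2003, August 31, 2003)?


Start: 2003-08-20 (Wednesday)
End (exclusive): 2003-08-31 (Sunday)
Total calendar days: 11
Full weeks: 11 // 7 = 1 -> 5 weekdays
Remaining 4 days starting on Wednesday:
  Wed(w), Thu(w), Fri(w), Sat(-) -> 3 weekdays
Total business days: 5 + 3 = 8

8


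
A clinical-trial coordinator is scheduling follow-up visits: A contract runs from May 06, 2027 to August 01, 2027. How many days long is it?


Start date: 2027-05-06
End date: 2027-08-01
May 2027: +26 days
Jun 2027: +30 days
Jul 2027: +31 days
Total: 87 days

87


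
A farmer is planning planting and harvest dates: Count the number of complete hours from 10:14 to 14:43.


Start: 10:14
End: 14:43
Hour difference: 14 - 10 = 4 hours
Minute difference: 43 - 14 = 29 minutes
Total minutes: 269
Complete hours: 269 / 60 = 4 (remainder 29)

4


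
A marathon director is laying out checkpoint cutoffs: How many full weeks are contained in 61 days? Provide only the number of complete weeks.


Total days: 61
Days per week: 7
Division: 61 / 7 = 8 remainder 5
Complete weeks: 8
Remaining days: 5

8


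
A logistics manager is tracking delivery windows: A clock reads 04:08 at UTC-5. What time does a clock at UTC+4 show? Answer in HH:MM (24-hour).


Local time: 04:08 at UTC-5 (offset -5h)
Target zone: UTC+4 (offset 4h)
Difference: 4 - (-5) = 9 hours
Calculation: 4 + (9) = 13
Result: 13:08

13:08


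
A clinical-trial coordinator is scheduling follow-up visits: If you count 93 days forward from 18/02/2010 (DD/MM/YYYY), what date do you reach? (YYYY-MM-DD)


Start: 2010-02-18
Adding 93 days
Days remaining in February: 10
After February: 83 days still to add
March 2010: 31 days, 52 remaining
April 2010: 30 days, 22 remaining
May 2010 has 31 days, need 22
Result: 2010-05-22

2010-05-22


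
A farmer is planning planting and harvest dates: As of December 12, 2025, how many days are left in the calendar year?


Start: December 12, 2025
End: December 31, 2025
Days left in December: 19
Total: 19 days

19


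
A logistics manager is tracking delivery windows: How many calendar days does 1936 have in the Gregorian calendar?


Year: 1936
Check leap year rules:
Divisible by 4? Yes
Divisible by 100? No
1936 is a leap year
Days: 366

366


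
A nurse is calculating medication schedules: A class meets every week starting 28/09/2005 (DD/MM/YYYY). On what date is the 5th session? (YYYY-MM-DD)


First occurrence: 2005-09-28 (occurrence 1)
Each occurrence is 7 days after the previous.
Occurrence 5 is 4 weeks after the first.
4 weeks = 28 days
2005-09-28 + 28 days = 2005-10-26

2005-10-26


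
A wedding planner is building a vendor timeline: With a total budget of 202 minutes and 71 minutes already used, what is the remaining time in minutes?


Total budget: 202 minutes
Time used: 71 minutes
Remaining: 202 - 71 = 131 minutes
Percent used: 35.1%
Percent remaining: 64.9%

131


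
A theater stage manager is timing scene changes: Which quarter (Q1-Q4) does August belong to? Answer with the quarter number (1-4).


Month: August (month 8)
Q1: January-March (months 1-3)
Q2: April-June (months 4-6)
Q3: July-September (months 7-9)
Q4: October-December (months 10-12)
Month 8 falls in Q3

3


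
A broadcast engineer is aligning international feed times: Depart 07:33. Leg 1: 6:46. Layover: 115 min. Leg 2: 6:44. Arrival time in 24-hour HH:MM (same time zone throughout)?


Depart: 07:33
Leg 1: +406 min -> 14:19
Layover: +115 min -> 16:14
Leg 2: +404 min -> 22:58
Total travel: 925 minutes = 15h 25m
Arrival: 22:58

22:58


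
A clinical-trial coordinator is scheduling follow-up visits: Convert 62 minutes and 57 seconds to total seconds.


Minutes: 62
Extra seconds: 57
Seconds per minute: 60
Minutes to seconds: 62 x 60 = 3720
Total: 3720 + 57 = 3777

3777


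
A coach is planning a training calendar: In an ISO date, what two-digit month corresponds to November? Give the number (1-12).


Calendar month order:
10. October
11. November <--
12. December
November is month number 11

11


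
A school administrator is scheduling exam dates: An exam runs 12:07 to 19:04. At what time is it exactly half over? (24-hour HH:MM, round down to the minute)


Start time: 12:07 = 727 minutes from midnight
End time: 19:04 = 1144 minutes from midnight
Sum: 727 + 1144 = 1871
Midpoint: 1871 / 2 = 935 minutes
Convert: 935 / 60 = 15 hours, 35 minutes
Result: 15:35

15:35


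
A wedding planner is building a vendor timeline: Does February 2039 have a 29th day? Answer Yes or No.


Year: 2039
Divisible by 4? 2039 / 4 = 509.75 -> No
Not divisible by 4, so NOT a leap year

No


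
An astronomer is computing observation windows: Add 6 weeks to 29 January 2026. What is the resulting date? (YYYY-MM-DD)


Start: 2026-01-29
Weeks to add: 6
Convert to days: 6 x 7 = 42 days
Add 42 days to 2026-01-29
Result: 2026-03-12

2026-03-12


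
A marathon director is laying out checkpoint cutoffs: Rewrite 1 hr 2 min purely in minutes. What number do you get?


Hours: 1
Extra minutes: 2
Minutes per hour: 60
Hours to minutes: 1 x 60 = 60
Total: 60 + 2 = 62

62


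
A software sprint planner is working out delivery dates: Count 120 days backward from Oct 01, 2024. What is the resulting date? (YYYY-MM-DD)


Start: 2024-10-01
Subtracting 120 days
Days already passed in October: 1
After going back through October: 119 more days to subtract
September 2024: 30 days, 89 remaining
August 2024: 31 days, 58 remaining
July 2024: 31 days, 27 remaining
June 2024 has 30 days, need 27
Result: 2024-06-03

2024-06-03


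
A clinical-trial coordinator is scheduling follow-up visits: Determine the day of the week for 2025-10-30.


Date: 2025-10-30
January 1, 2025 is a Wednesday
Day of year: 303
Offset from Jan 1: 302 days
302 mod 7 = 1
Result: Thursday

Thursday


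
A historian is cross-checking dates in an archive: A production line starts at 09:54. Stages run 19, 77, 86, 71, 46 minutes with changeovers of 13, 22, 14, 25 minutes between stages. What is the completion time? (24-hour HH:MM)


Start: 09:54 = 594 min from midnight
  after task 1 (19 min): 10:13
  after break (13 min): 10:26
  after task 2 (77 min): 11:43
  after break (22 min): 12:05
  after task 3 (86 min): 13:31
  after break (14 min): 13:45
  after task 4 (71 min): 14:56
  after break (25 min): 15:21
  after task 5 (46 min): 16:07
Total elapsed: 373 minutes
End time: 16:07

16:07


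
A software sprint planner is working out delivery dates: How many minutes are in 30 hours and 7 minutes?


Hours: 30
Minutes: 7
Convert hours to minutes: 30 x 60 = 1800
Add remaining minutes: 1800 + 7 = 1807

1807


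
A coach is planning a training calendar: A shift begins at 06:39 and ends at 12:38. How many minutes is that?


Start time: 06:39 = 399 minutes from midnight
End time: 12:38 = 758 minutes from midnight
Difference: 758 - 399 = 359 minutes
That is 5 hours and 59 minutes

359


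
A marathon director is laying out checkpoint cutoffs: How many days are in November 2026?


Month: November
Year: 2026
November is a 30-day month
Total: 30 days

30


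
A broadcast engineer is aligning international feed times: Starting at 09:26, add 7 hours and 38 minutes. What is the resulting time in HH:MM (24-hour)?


Start time: 09:26
Adding: 7 hours 38 minutes
Minutes: 26 + 38 = 64
Minute overflow: 64 >= 60, so carry 1 hour, minutes = 4
Hours: 9 + 7 + 1 = 17
Result: 17:04

17:04


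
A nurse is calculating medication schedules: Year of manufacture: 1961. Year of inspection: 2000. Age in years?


Birth year: 1961
Current year: 2000
Age = current year - birth year
Age = 2000 - 1961 = 39

39


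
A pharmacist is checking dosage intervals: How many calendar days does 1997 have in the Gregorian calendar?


Year: 1997
Check leap year rules:
Divisible by 4? No
1997 is not a leap year
Days: 365

365


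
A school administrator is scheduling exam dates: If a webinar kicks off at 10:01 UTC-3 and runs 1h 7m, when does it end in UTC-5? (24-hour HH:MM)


Start: 10:01 in UTC-3
Step 1 - add duration:
  minutes: 1 + 7 = 8
  hours: 10 + 1 + 0 = 11
  end in UTC-3: 11:08
Step 2 - convert UTC-3 -> UTC-5:
  offset difference: -5 - (-3) = -2 hours
  11 + (-2) = 9 -> mod 24 = 9
Result: 09:08 in UTC-5

09:08
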